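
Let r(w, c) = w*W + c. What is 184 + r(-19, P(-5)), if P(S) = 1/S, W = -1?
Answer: 1014/5 ≈ 202.80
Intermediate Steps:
P(S) = 1/S
r(w, c) = c - w (r(w, c) = w*(-1) + c = -w + c = c - w)
184 + r(-19, P(-5)) = 184 + (1/(-5) - 1*(-19)) = 184 + (-⅕ + 19) = 184 + 94/5 = 1014/5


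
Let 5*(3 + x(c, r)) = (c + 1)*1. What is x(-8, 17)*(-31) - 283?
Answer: -733/5 ≈ -146.60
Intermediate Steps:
x(c, r) = -14/5 + c/5 (x(c, r) = -3 + ((c + 1)*1)/5 = -3 + ((1 + c)*1)/5 = -3 + (1 + c)/5 = -3 + (1/5 + c/5) = -14/5 + c/5)
x(-8, 17)*(-31) - 283 = (-14/5 + (1/5)*(-8))*(-31) - 283 = (-14/5 - 8/5)*(-31) - 283 = -22/5*(-31) - 283 = 682/5 - 283 = -733/5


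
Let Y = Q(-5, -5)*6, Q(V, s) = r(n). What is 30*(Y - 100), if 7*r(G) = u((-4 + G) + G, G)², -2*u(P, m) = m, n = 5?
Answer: -19875/7 ≈ -2839.3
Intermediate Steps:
u(P, m) = -m/2
r(G) = G²/28 (r(G) = (-G/2)²/7 = (G²/4)/7 = G²/28)
Q(V, s) = 25/28 (Q(V, s) = (1/28)*5² = (1/28)*25 = 25/28)
Y = 75/14 (Y = (25/28)*6 = 75/14 ≈ 5.3571)
30*(Y - 100) = 30*(75/14 - 100) = 30*(-1325/14) = -19875/7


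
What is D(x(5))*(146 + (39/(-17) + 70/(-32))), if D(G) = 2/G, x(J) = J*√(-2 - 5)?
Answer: -5499*I*√7/680 ≈ -21.396*I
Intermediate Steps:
x(J) = I*J*√7 (x(J) = J*√(-7) = J*(I*√7) = I*J*√7)
D(x(5))*(146 + (39/(-17) + 70/(-32))) = (2/((I*5*√7)))*(146 + (39/(-17) + 70/(-32))) = (2/((5*I*√7)))*(146 + (39*(-1/17) + 70*(-1/32))) = (2*(-I*√7/35))*(146 + (-39/17 - 35/16)) = (-2*I*√7/35)*(146 - 1219/272) = -2*I*√7/35*(38493/272) = -5499*I*√7/680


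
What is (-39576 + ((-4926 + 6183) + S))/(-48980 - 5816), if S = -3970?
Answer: 42289/54796 ≈ 0.77175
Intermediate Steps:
(-39576 + ((-4926 + 6183) + S))/(-48980 - 5816) = (-39576 + ((-4926 + 6183) - 3970))/(-48980 - 5816) = (-39576 + (1257 - 3970))/(-54796) = (-39576 - 2713)*(-1/54796) = -42289*(-1/54796) = 42289/54796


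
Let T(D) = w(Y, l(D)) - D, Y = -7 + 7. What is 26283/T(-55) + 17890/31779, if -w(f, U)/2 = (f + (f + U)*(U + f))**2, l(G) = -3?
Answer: -7788161/31779 ≈ -245.07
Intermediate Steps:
Y = 0
w(f, U) = -2*(f + (U + f)**2)**2 (w(f, U) = -2*(f + (f + U)*(U + f))**2 = -2*(f + (U + f)*(U + f))**2 = -2*(f + (U + f)**2)**2)
T(D) = -162 - D (T(D) = -2*(0 + (-3 + 0)**2)**2 - D = -2*(0 + (-3)**2)**2 - D = -2*(0 + 9)**2 - D = -2*9**2 - D = -2*81 - D = -162 - D)
26283/T(-55) + 17890/31779 = 26283/(-162 - 1*(-55)) + 17890/31779 = 26283/(-162 + 55) + 17890*(1/31779) = 26283/(-107) + 17890/31779 = 26283*(-1/107) + 17890/31779 = -26283/107 + 17890/31779 = -7788161/31779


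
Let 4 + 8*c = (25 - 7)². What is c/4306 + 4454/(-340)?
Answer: -281843/21530 ≈ -13.091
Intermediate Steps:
c = 40 (c = -½ + (25 - 7)²/8 = -½ + (⅛)*18² = -½ + (⅛)*324 = -½ + 81/2 = 40)
c/4306 + 4454/(-340) = 40/4306 + 4454/(-340) = 40*(1/4306) + 4454*(-1/340) = 20/2153 - 131/10 = -281843/21530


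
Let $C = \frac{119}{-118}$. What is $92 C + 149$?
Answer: $\frac{3317}{59} \approx 56.22$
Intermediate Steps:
$C = - \frac{119}{118}$ ($C = 119 \left(- \frac{1}{118}\right) = - \frac{119}{118} \approx -1.0085$)
$92 C + 149 = 92 \left(- \frac{119}{118}\right) + 149 = - \frac{5474}{59} + 149 = \frac{3317}{59}$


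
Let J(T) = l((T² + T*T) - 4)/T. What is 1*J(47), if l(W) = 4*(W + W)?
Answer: 35312/47 ≈ 751.32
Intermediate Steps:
l(W) = 8*W (l(W) = 4*(2*W) = 8*W)
J(T) = (-32 + 16*T²)/T (J(T) = (8*((T² + T*T) - 4))/T = (8*((T² + T²) - 4))/T = (8*(2*T² - 4))/T = (8*(-4 + 2*T²))/T = (-32 + 16*T²)/T)
1*J(47) = 1*(-32/47 + 16*47) = 1*(-32*1/47 + 752) = 1*(-32/47 + 752) = 1*(35312/47) = 35312/47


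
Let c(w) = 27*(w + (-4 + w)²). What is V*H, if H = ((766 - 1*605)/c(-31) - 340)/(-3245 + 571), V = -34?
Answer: -186332903/43102206 ≈ -4.3230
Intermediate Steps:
c(w) = 27*w + 27*(-4 + w)²
H = 10960759/86204412 (H = ((766 - 1*605)/(27*(-31) + 27*(-4 - 31)²) - 340)/(-3245 + 571) = ((766 - 605)/(-837 + 27*(-35)²) - 340)/(-2674) = (161/(-837 + 27*1225) - 340)*(-1/2674) = (161/(-837 + 33075) - 340)*(-1/2674) = (161/32238 - 340)*(-1/2674) = -10960759/32238*(-1/2674) = 10960759/86204412 ≈ 0.12715)
V*H = -34*10960759/86204412 = -186332903/43102206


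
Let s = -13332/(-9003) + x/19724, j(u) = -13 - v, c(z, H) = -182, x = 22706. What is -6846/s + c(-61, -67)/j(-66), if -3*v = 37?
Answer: -181347368139/77897081 ≈ -2328.0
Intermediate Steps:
v = -37/3 (v = -⅓*37 = -37/3 ≈ -12.333)
j(u) = -⅔ (j(u) = -13 - 1*(-37/3) = -13 + 37/3 = -⅔)
s = 77897081/29595862 (s = -13332/(-9003) + 22706/19724 = -13332*(-1/9003) + 22706*(1/19724) = 4444/3001 + 11353/9862 = 77897081/29595862 ≈ 2.6320)
-6846/s + c(-61, -67)/j(-66) = -6846/77897081/29595862 - 182/(-⅔) = -6846*29595862/77897081 - 182*(-3/2) = -202613271252/77897081 + 273 = -181347368139/77897081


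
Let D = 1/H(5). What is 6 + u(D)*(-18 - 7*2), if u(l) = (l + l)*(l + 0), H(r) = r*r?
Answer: 3686/625 ≈ 5.8976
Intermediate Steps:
H(r) = r²
D = 1/25 (D = 1/5² = 1/25 ≈ 0.040000)
u(l) = 2*l² (u(l) = (2*l)*l = 2*l²)
6 + u(D)*(-18 - 7*2) = 6 + (2*(1/25)²)*(-18 - 7*2) = 6 + (2*(1/625))*(-18 - 1*14) = 6 + 2*(-18 - 14)/625 = 6 + (2/625)*(-32) = 6 - 64/625 = 3686/625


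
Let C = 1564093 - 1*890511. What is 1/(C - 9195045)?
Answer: -1/8521463 ≈ -1.1735e-7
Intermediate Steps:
C = 673582 (C = 1564093 - 890511 = 673582)
1/(C - 9195045) = 1/(673582 - 9195045) = 1/(-8521463) = -1/8521463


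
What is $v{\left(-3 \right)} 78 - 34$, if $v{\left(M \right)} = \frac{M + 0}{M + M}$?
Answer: $5$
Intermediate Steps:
$v{\left(M \right)} = \frac{1}{2}$ ($v{\left(M \right)} = \frac{M}{2 M} = M \frac{1}{2 M} = \frac{1}{2}$)
$v{\left(-3 \right)} 78 - 34 = \frac{1}{2} \cdot 78 - 34 = 39 - 34 = 5$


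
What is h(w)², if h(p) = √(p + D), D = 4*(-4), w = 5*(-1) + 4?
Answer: -17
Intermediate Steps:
w = -1 (w = -5 + 4 = -1)
D = -16
h(p) = √(-16 + p) (h(p) = √(p - 16) = √(-16 + p))
h(w)² = (√(-16 - 1))² = (√(-17))² = (I*√17)² = -17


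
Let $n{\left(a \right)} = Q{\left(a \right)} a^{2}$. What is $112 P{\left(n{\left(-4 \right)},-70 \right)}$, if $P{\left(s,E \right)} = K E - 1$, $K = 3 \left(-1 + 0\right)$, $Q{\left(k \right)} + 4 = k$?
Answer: $23408$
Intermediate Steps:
$Q{\left(k \right)} = -4 + k$
$K = -3$ ($K = 3 \left(-1\right) = -3$)
$n{\left(a \right)} = a^{2} \left(-4 + a\right)$ ($n{\left(a \right)} = \left(-4 + a\right) a^{2} = a^{2} \left(-4 + a\right)$)
$P{\left(s,E \right)} = -1 - 3 E$ ($P{\left(s,E \right)} = - 3 E - 1 = -1 - 3 E$)
$112 P{\left(n{\left(-4 \right)},-70 \right)} = 112 \left(-1 - -210\right) = 112 \left(-1 + 210\right) = 112 \cdot 209 = 23408$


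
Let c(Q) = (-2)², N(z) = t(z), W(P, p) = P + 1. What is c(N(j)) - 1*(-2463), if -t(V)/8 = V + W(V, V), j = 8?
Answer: 2467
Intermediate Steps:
W(P, p) = 1 + P
t(V) = -8 - 16*V (t(V) = -8*(V + (1 + V)) = -8*(1 + 2*V) = -8 - 16*V)
N(z) = -8 - 16*z
c(Q) = 4
c(N(j)) - 1*(-2463) = 4 - 1*(-2463) = 4 + 2463 = 2467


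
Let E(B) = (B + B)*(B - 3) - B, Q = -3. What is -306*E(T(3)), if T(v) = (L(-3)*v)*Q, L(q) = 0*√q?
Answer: 0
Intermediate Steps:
L(q) = 0
T(v) = 0 (T(v) = (0*v)*(-3) = 0*(-3) = 0)
E(B) = -B + 2*B*(-3 + B) (E(B) = (2*B)*(-3 + B) - B = 2*B*(-3 + B) - B = -B + 2*B*(-3 + B))
-306*E(T(3)) = -0*(-7 + 2*0) = -0*(-7 + 0) = -0*(-7) = -306*0 = 0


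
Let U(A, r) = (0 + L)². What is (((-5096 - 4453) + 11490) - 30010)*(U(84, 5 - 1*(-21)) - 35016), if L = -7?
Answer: 981488723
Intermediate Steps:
U(A, r) = 49 (U(A, r) = (0 - 7)² = (-7)² = 49)
(((-5096 - 4453) + 11490) - 30010)*(U(84, 5 - 1*(-21)) - 35016) = (((-5096 - 4453) + 11490) - 30010)*(49 - 35016) = ((-9549 + 11490) - 30010)*(-34967) = (1941 - 30010)*(-34967) = -28069*(-34967) = 981488723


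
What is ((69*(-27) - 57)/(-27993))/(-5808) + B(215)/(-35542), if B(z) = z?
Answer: -729659575/120386191926 ≈ -0.0060610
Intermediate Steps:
((69*(-27) - 57)/(-27993))/(-5808) + B(215)/(-35542) = ((69*(-27) - 57)/(-27993))/(-5808) + 215/(-35542) = ((-1863 - 57)*(-1/27993))*(-1/5808) + 215*(-1/35542) = -1920*(-1/27993)*(-1/5808) - 215/35542 = (640/9331)*(-1/5808) - 215/35542 = -40/3387153 - 215/35542 = -729659575/120386191926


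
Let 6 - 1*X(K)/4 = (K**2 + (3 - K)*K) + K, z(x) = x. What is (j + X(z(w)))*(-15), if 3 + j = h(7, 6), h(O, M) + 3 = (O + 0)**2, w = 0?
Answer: -1005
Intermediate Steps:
h(O, M) = -3 + O**2 (h(O, M) = -3 + (O + 0)**2 = -3 + O**2)
X(K) = 24 - 4*K - 4*K**2 - 4*K*(3 - K) (X(K) = 24 - 4*((K**2 + (3 - K)*K) + K) = 24 - 4*((K**2 + K*(3 - K)) + K) = 24 - 4*(K + K**2 + K*(3 - K)) = 24 + (-4*K - 4*K**2 - 4*K*(3 - K)) = 24 - 4*K - 4*K**2 - 4*K*(3 - K))
j = 43 (j = -3 + (-3 + 7**2) = -3 + (-3 + 49) = -3 + 46 = 43)
(j + X(z(w)))*(-15) = (43 + (24 - 16*0))*(-15) = (43 + (24 + 0))*(-15) = (43 + 24)*(-15) = 67*(-15) = -1005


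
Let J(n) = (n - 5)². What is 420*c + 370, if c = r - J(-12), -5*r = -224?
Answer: -102194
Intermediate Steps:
r = 224/5 (r = -⅕*(-224) = 224/5 ≈ 44.800)
J(n) = (-5 + n)²
c = -1221/5 (c = 224/5 - (-5 - 12)² = 224/5 - 1*(-17)² = 224/5 - 1*289 = 224/5 - 289 = -1221/5 ≈ -244.20)
420*c + 370 = 420*(-1221/5) + 370 = -102564 + 370 = -102194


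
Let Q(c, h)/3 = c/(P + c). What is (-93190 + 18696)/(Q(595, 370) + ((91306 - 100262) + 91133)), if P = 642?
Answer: -46074539/50827367 ≈ -0.90649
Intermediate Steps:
Q(c, h) = 3*c/(642 + c) (Q(c, h) = 3*(c/(642 + c)) = 3*c/(642 + c))
(-93190 + 18696)/(Q(595, 370) + ((91306 - 100262) + 91133)) = (-93190 + 18696)/(3*595/(642 + 595) + ((91306 - 100262) + 91133)) = -74494/(3*595/1237 + (-8956 + 91133)) = -74494/(3*595*(1/1237) + 82177) = -74494/(1785/1237 + 82177) = -74494/101654734/1237 = -74494*1237/101654734 = -46074539/50827367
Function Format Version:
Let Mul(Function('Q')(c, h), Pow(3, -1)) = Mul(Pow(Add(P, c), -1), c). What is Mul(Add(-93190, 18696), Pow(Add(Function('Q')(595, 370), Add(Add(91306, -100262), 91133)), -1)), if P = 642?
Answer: Rational(-46074539, 50827367) ≈ -0.90649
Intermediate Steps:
Function('Q')(c, h) = Mul(3, c, Pow(Add(642, c), -1)) (Function('Q')(c, h) = Mul(3, Mul(Pow(Add(642, c), -1), c)) = Mul(3, Mul(c, Pow(Add(642, c), -1))) = Mul(3, c, Pow(Add(642, c), -1)))
Mul(Add(-93190, 18696), Pow(Add(Function('Q')(595, 370), Add(Add(91306, -100262), 91133)), -1)) = Mul(Add(-93190, 18696), Pow(Add(Mul(3, 595, Pow(Add(642, 595), -1)), Add(Add(91306, -100262), 91133)), -1)) = Mul(-74494, Pow(Add(Mul(3, 595, Pow(1237, -1)), Add(-8956, 91133)), -1)) = Mul(-74494, Pow(Add(Mul(3, 595, Rational(1, 1237)), 82177), -1)) = Mul(-74494, Pow(Add(Rational(1785, 1237), 82177), -1)) = Mul(-74494, Pow(Rational(101654734, 1237), -1)) = Mul(-74494, Rational(1237, 101654734)) = Rational(-46074539, 50827367)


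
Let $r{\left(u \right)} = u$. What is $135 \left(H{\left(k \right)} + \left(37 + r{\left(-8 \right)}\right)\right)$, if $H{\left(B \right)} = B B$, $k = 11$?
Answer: $20250$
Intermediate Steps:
$H{\left(B \right)} = B^{2}$
$135 \left(H{\left(k \right)} + \left(37 + r{\left(-8 \right)}\right)\right) = 135 \left(11^{2} + \left(37 - 8\right)\right) = 135 \left(121 + 29\right) = 135 \cdot 150 = 20250$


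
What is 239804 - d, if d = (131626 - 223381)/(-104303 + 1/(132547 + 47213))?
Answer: 4496190349654516/18749507279 ≈ 2.3980e+5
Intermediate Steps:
d = 16493878800/18749507279 (d = -91755/(-104303 + 1/179760) = -91755/(-18749507279/179760) = -91755*(-179760/18749507279) = 16493878800/18749507279 ≈ 0.87970)
239804 - d = 239804 - 1*16493878800/18749507279 = 239804 - 16493878800/18749507279 = 4496190349654516/18749507279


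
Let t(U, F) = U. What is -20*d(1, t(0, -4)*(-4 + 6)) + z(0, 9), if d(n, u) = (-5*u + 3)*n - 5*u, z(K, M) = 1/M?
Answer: -539/9 ≈ -59.889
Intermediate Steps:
z(K, M) = 1/M
d(n, u) = -5*u + n*(3 - 5*u) (d(n, u) = (3 - 5*u)*n - 5*u = n*(3 - 5*u) - 5*u = -5*u + n*(3 - 5*u))
-20*d(1, t(0, -4)*(-4 + 6)) + z(0, 9) = -20*(-0*(-4 + 6) + 3*1 - 5*1*0*(-4 + 6)) + 1/9 = -20*(-0*2 + 3 - 5*1*0*2) + ⅑ = -20*(-5*0 + 3 - 5*1*0) + ⅑ = -20*(0 + 3 + 0) + ⅑ = -20*3 + ⅑ = -60 + ⅑ = -539/9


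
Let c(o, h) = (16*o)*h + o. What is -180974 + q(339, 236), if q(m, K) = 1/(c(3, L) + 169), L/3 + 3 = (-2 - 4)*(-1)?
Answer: -109308295/604 ≈ -1.8097e+5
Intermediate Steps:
L = 9 (L = -9 + 3*((-2 - 4)*(-1)) = -9 + 3*(-6*(-1)) = -9 + 3*6 = -9 + 18 = 9)
c(o, h) = o + 16*h*o (c(o, h) = 16*h*o + o = o + 16*h*o)
q(m, K) = 1/604 (q(m, K) = 1/(3*(1 + 16*9) + 169) = 1/(3*(1 + 144) + 169) = 1/(3*145 + 169) = 1/(435 + 169) = 1/604)
-180974 + q(339, 236) = -180974 + 1/604 = -109308295/604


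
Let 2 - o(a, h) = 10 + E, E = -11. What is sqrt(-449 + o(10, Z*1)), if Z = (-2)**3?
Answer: I*sqrt(446) ≈ 21.119*I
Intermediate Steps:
Z = -8
o(a, h) = 3 (o(a, h) = 2 - (10 - 11) = 2 - 1*(-1) = 2 + 1 = 3)
sqrt(-449 + o(10, Z*1)) = sqrt(-449 + 3) = sqrt(-446) = I*sqrt(446)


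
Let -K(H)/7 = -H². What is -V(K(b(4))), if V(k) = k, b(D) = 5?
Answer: -175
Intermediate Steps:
K(H) = 7*H² (K(H) = -(-7)*H² = 7*H²)
-V(K(b(4))) = -7*5² = -7*25 = -1*175 = -175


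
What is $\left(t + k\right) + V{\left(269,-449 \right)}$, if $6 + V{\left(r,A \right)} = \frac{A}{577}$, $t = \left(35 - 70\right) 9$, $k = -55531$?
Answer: $- \frac{32227053}{577} \approx -55853.0$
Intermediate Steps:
$t = -315$ ($t = \left(-35\right) 9 = -315$)
$V{\left(r,A \right)} = -6 + \frac{A}{577}$
$\left(t + k\right) + V{\left(269,-449 \right)} = \left(-315 - 55531\right) + \left(-6 + \frac{1}{577} \left(-449\right)\right) = -55846 - \frac{3911}{577} = - \frac{32227053}{577}$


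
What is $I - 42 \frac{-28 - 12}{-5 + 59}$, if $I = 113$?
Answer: $\frac{1297}{9} \approx 144.11$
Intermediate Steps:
$I - 42 \frac{-28 - 12}{-5 + 59} = 113 - 42 \frac{-28 - 12}{-5 + 59} = 113 - 42 \left(- \frac{40}{54}\right) = 113 - 42 \left(\left(-40\right) \frac{1}{54}\right) = 113 - - \frac{280}{9} = 113 + \frac{280}{9} = \frac{1297}{9}$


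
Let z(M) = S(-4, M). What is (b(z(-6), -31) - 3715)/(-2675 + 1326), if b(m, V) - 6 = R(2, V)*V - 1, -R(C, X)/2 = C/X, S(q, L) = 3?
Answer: 3714/1349 ≈ 2.7532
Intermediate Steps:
z(M) = 3
R(C, X) = -2*C/X
b(m, V) = 1 (b(m, V) = 6 + ((-2*2/V)*V - 1) = 6 + ((-4/V)*V - 1) = 6 + (-4 - 1) = 6 - 5 = 1)
(b(z(-6), -31) - 3715)/(-2675 + 1326) = (1 - 3715)/(-2675 + 1326) = -3714/(-1349) = -3714*(-1/1349) = 3714/1349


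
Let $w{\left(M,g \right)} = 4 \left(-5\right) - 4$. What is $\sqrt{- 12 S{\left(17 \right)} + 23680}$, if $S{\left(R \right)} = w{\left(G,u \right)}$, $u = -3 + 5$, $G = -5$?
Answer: $4 \sqrt{1498} \approx 154.82$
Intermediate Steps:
$u = 2$
$w{\left(M,g \right)} = -24$ ($w{\left(M,g \right)} = -20 - 4 = -24$)
$S{\left(R \right)} = -24$
$\sqrt{- 12 S{\left(17 \right)} + 23680} = \sqrt{\left(-12\right) \left(-24\right) + 23680} = \sqrt{288 + 23680} = \sqrt{23968} = 4 \sqrt{1498}$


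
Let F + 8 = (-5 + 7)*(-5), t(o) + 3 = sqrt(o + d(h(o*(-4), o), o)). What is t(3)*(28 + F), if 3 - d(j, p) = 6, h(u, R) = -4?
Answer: -30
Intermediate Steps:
d(j, p) = -3 (d(j, p) = 3 - 1*6 = 3 - 6 = -3)
t(o) = -3 + sqrt(-3 + o) (t(o) = -3 + sqrt(o - 3) = -3 + sqrt(-3 + o))
F = -18 (F = -8 + (-5 + 7)*(-5) = -8 + 2*(-5) = -8 - 10 = -18)
t(3)*(28 + F) = (-3 + sqrt(-3 + 3))*(28 - 18) = (-3 + sqrt(0))*10 = (-3 + 0)*10 = -3*10 = -30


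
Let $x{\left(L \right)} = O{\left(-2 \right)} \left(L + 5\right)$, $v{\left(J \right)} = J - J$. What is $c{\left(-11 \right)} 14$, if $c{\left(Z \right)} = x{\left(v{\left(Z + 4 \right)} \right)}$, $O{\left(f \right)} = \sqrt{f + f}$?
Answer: $140 i \approx 140.0 i$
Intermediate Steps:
$O{\left(f \right)} = \sqrt{2} \sqrt{f}$ ($O{\left(f \right)} = \sqrt{2 f} = \sqrt{2} \sqrt{f}$)
$v{\left(J \right)} = 0$
$x{\left(L \right)} = 2 i \left(5 + L\right)$ ($x{\left(L \right)} = \sqrt{2} \sqrt{-2} \left(L + 5\right) = \sqrt{2} i \sqrt{2} \left(5 + L\right) = 2 i \left(5 + L\right)$)
$c{\left(Z \right)} = 10 i$ ($c{\left(Z \right)} = 2 i \left(5 + 0\right) = 2 i 5 = 10 i$)
$c{\left(-11 \right)} 14 = 10 i 14 = 140 i$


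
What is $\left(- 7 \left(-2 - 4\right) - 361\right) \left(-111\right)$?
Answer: $35409$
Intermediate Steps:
$\left(- 7 \left(-2 - 4\right) - 361\right) \left(-111\right) = \left(\left(-7\right) \left(-6\right) - 361\right) \left(-111\right) = \left(42 - 361\right) \left(-111\right) = \left(-319\right) \left(-111\right) = 35409$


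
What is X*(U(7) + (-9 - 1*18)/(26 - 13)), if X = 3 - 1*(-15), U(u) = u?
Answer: 1152/13 ≈ 88.615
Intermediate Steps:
X = 18 (X = 3 + 15 = 18)
X*(U(7) + (-9 - 1*18)/(26 - 13)) = 18*(7 + (-9 - 1*18)/(26 - 13)) = 18*(7 + (-9 - 18)/13) = 18*(7 - 27*1/13) = 18*(7 - 27/13) = 18*(64/13) = 1152/13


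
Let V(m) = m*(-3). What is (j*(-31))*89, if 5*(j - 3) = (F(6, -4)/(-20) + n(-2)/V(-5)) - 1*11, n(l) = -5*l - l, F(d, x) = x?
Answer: -2759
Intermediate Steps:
n(l) = -6*l
V(m) = -3*m
j = 1 (j = 3 + ((-4/(-20) + (-6*(-2))/((-3*(-5)))) - 1*11)/5 = 3 + ((-4*(-1/20) + 12/15) - 11)/5 = 3 + ((⅕ + 12*(1/15)) - 11)/5 = 3 + ((⅕ + ⅘) - 11)/5 = 3 + (1 - 11)/5 = 3 + (⅕)*(-10) = 3 - 2 = 1)
(j*(-31))*89 = (1*(-31))*89 = -31*89 = -2759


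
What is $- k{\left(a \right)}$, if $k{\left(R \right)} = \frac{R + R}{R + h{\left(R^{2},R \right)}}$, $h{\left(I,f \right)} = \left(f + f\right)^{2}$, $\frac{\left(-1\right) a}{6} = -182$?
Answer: $- \frac{2}{4369} \approx -0.00045777$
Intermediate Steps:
$a = 1092$ ($a = \left(-6\right) \left(-182\right) = 1092$)
$h{\left(I,f \right)} = 4 f^{2}$ ($h{\left(I,f \right)} = \left(2 f\right)^{2} = 4 f^{2}$)
$k{\left(R \right)} = \frac{2 R}{R + 4 R^{2}}$ ($k{\left(R \right)} = \frac{R + R}{R + 4 R^{2}} = \frac{2 R}{R + 4 R^{2}}$)
$- k{\left(a \right)} = - \frac{2}{1 + 4 \cdot 1092} = - \frac{2}{1 + 4368} = - \frac{2}{4369}$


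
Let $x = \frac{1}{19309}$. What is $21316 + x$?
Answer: $\frac{411590645}{19309} \approx 21316.0$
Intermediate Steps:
$x = \frac{1}{19309} \approx 5.1789 \cdot 10^{-5}$
$21316 + x = 21316 + \frac{1}{19309} = \frac{411590645}{19309}$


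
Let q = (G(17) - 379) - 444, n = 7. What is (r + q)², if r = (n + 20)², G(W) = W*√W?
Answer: 13749 - 3196*√17 ≈ 571.55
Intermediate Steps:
G(W) = W^(3/2)
q = -823 + 17*√17 (q = (17^(3/2) - 379) - 444 = (17*√17 - 379) - 444 = (-379 + 17*√17) - 444 = -823 + 17*√17 ≈ -752.91)
r = 729 (r = (7 + 20)² = 27² = 729)
(r + q)² = (729 + (-823 + 17*√17))² = (-94 + 17*√17)²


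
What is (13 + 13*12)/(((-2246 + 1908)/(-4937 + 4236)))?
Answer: 701/2 ≈ 350.50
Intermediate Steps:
(13 + 13*12)/(((-2246 + 1908)/(-4937 + 4236))) = (13 + 156)/((-338/(-701))) = 169/((-338*(-1/701))) = 169/(338/701) = 169*(701/338) = 701/2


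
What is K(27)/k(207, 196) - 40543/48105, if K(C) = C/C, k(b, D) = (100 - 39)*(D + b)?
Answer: -996620464/1182565215 ≈ -0.84276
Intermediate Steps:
k(b, D) = 61*D + 61*b (k(b, D) = 61*(D + b) = 61*D + 61*b)
K(C) = 1
K(27)/k(207, 196) - 40543/48105 = 1/(61*196 + 61*207) - 40543/48105 = 1/(11956 + 12627) - 40543*1/48105 = 1/24583 - 40543/48105 = -996620464/1182565215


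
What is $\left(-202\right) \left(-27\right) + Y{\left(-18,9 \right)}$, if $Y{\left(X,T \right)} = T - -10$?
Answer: $5473$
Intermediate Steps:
$Y{\left(X,T \right)} = 10 + T$ ($Y{\left(X,T \right)} = T + 10 = 10 + T$)
$\left(-202\right) \left(-27\right) + Y{\left(-18,9 \right)} = \left(-202\right) \left(-27\right) + \left(10 + 9\right) = 5454 + 19 = 5473$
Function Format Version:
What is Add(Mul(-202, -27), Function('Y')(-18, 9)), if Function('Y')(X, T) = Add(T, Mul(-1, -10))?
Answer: 5473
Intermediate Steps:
Function('Y')(X, T) = Add(10, T) (Function('Y')(X, T) = Add(T, 10) = Add(10, T))
Add(Mul(-202, -27), Function('Y')(-18, 9)) = Add(Mul(-202, -27), Add(10, 9)) = Add(5454, 19) = 5473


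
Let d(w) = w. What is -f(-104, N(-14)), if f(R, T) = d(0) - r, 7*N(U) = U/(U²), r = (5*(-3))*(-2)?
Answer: 30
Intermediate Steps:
r = 30 (r = -15*(-2) = 30)
N(U) = 1/(7*U) (N(U) = (U/(U²))/7 = (U/U²)/7 = 1/(7*U))
f(R, T) = -30 (f(R, T) = 0 - 1*30 = 0 - 30 = -30)
-f(-104, N(-14)) = -1*(-30) = 30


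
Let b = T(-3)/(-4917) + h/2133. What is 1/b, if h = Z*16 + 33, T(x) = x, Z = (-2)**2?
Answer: 3495987/161116 ≈ 21.699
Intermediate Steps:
Z = 4
h = 97 (h = 4*16 + 33 = 64 + 33 = 97)
b = 161116/3495987 (b = -3/(-4917) + 97/2133 = -3*(-1/4917) + 97*(1/2133) = 1/1639 + 97/2133 = 161116/3495987 ≈ 0.046086)
1/b = 1/(161116/3495987) = 3495987/161116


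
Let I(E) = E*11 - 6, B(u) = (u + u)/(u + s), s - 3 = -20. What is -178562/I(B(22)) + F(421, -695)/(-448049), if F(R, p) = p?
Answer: -200011156080/101707123 ≈ -1966.5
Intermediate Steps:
s = -17 (s = 3 - 20 = -17)
B(u) = 2*u/(-17 + u) (B(u) = (u + u)/(u - 17) = (2*u)/(-17 + u) = 2*u/(-17 + u))
I(E) = -6 + 11*E (I(E) = 11*E - 6 = -6 + 11*E)
-178562/I(B(22)) + F(421, -695)/(-448049) = -178562/(-6 + 11*(2*22/(-17 + 22))) - 695/(-448049) = -178562/(-6 + 11*(2*22/5)) - 695*(-1/448049) = -178562/(-6 + 11*(2*22*(⅕))) + 695/448049 = -178562/(-6 + 11*(44/5)) + 695/448049 = -178562/(-6 + 484/5) + 695/448049 = -178562/454/5 + 695/448049 = -178562*5/454 + 695/448049 = -446405/227 + 695/448049 = -200011156080/101707123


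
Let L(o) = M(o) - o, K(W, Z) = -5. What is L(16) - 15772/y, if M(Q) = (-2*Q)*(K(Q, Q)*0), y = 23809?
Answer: -396716/23809 ≈ -16.662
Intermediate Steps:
M(Q) = 0 (M(Q) = (-2*Q)*(-5*0) = -2*Q*0 = 0)
L(o) = -o (L(o) = 0 - o = -o)
L(16) - 15772/y = -1*16 - 15772/23809 = -16 - 15772*1/23809 = -16 - 15772/23809 = -396716/23809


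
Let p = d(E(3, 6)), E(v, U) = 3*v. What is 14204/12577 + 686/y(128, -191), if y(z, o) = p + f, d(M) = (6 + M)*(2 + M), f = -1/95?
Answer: 521138293/98565949 ≈ 5.2872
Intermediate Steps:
f = -1/95 (f = -1*1/95 = -1/95 ≈ -0.010526)
d(M) = (2 + M)*(6 + M)
p = 165 (p = 12 + (3*3)**2 + 8*(3*3) = 12 + 9**2 + 8*9 = 12 + 81 + 72 = 165)
y(z, o) = 15674/95 (y(z, o) = 165 - 1/95 = 15674/95)
14204/12577 + 686/y(128, -191) = 14204/12577 + 686/(15674/95) = 14204*(1/12577) + 686*(95/15674) = 14204/12577 + 32585/7837 = 521138293/98565949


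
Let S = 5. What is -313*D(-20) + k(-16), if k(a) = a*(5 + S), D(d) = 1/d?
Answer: -2887/20 ≈ -144.35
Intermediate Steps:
k(a) = 10*a (k(a) = a*(5 + 5) = a*10 = 10*a)
-313*D(-20) + k(-16) = -313/(-20) + 10*(-16) = -313*(-1/20) - 160 = 313/20 - 160 = -2887/20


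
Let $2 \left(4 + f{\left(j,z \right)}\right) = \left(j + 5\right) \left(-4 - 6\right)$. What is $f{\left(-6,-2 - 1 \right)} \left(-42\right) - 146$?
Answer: $-188$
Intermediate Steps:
$f{\left(j,z \right)} = -29 - 5 j$ ($f{\left(j,z \right)} = -4 + \frac{\left(j + 5\right) \left(-4 - 6\right)}{2} = -4 + \frac{\left(5 + j\right) \left(-10\right)}{2} = -4 + \frac{-50 - 10 j}{2} = -4 - \left(25 + 5 j\right) = -29 - 5 j$)
$f{\left(-6,-2 - 1 \right)} \left(-42\right) - 146 = \left(-29 - -30\right) \left(-42\right) - 146 = \left(-29 + 30\right) \left(-42\right) - 146 = 1 \left(-42\right) - 146 = -42 - 146 = -188$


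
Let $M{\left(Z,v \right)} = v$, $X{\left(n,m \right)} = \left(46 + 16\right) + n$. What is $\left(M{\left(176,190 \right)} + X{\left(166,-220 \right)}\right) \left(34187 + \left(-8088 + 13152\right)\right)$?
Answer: $16406918$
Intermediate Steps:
$X{\left(n,m \right)} = 62 + n$
$\left(M{\left(176,190 \right)} + X{\left(166,-220 \right)}\right) \left(34187 + \left(-8088 + 13152\right)\right) = \left(190 + \left(62 + 166\right)\right) \left(34187 + \left(-8088 + 13152\right)\right) = \left(190 + 228\right) \left(34187 + 5064\right) = 418 \cdot 39251 = 16406918$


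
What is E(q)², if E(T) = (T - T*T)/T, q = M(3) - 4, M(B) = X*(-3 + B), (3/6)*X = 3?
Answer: 25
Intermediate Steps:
X = 6 (X = 2*3 = 6)
M(B) = -18 + 6*B (M(B) = 6*(-3 + B) = -18 + 6*B)
q = -4 (q = (-18 + 6*3) - 4 = (-18 + 18) - 4 = 0 - 4 = -4)
E(T) = (T - T²)/T
E(q)² = (1 - 1*(-4))² = (1 + 4)² = 5² = 25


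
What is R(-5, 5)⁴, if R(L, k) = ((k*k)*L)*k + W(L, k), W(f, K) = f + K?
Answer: 152587890625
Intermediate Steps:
W(f, K) = K + f
R(L, k) = L + k + L*k³ (R(L, k) = ((k*k)*L)*k + (k + L) = (k²*L)*k + (L + k) = (L*k²)*k + (L + k) = L*k³ + (L + k) = L + k + L*k³)
R(-5, 5)⁴ = (-5 + 5 - 5*5³)⁴ = (-5 + 5 - 5*125)⁴ = (-5 + 5 - 625)⁴ = (-625)⁴ = 152587890625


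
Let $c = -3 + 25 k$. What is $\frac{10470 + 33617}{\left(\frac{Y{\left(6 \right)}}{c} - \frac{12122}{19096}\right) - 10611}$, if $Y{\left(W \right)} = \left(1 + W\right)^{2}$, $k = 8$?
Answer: $- \frac{7538700652}{1814504571} \approx -4.1547$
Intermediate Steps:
$c = 197$ ($c = -3 + 25 \cdot 8 = -3 + 200 = 197$)
$\frac{10470 + 33617}{\left(\frac{Y{\left(6 \right)}}{c} - \frac{12122}{19096}\right) - 10611} = \frac{10470 + 33617}{\left(\frac{\left(1 + 6\right)^{2}}{197} - \frac{12122}{19096}\right) - 10611} = \frac{44087}{\left(7^{2} \cdot \frac{1}{197} - \frac{551}{868}\right) - 10611} = \frac{44087}{\left(49 \cdot \frac{1}{197} - \frac{551}{868}\right) - 10611} = \frac{44087}{\left(\frac{49}{197} - \frac{551}{868}\right) - 10611} = \frac{44087}{- \frac{66015}{170996} - 10611} = \frac{44087}{- \frac{1814504571}{170996}} = 44087 \left(- \frac{170996}{1814504571}\right) = - \frac{7538700652}{1814504571}$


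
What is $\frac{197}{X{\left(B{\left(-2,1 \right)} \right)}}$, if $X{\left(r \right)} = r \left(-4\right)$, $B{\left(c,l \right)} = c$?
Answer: $\frac{197}{8} \approx 24.625$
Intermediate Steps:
$X{\left(r \right)} = - 4 r$
$\frac{197}{X{\left(B{\left(-2,1 \right)} \right)}} = \frac{197}{\left(-4\right) \left(-2\right)} = \frac{197}{8}$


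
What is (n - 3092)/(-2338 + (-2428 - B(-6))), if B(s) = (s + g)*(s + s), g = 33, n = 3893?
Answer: -801/4442 ≈ -0.18032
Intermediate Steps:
B(s) = 2*s*(33 + s) (B(s) = (s + 33)*(s + s) = (33 + s)*(2*s) = 2*s*(33 + s))
(n - 3092)/(-2338 + (-2428 - B(-6))) = (3893 - 3092)/(-2338 + (-2428 - 2*(-6)*(33 - 6))) = 801/(-2338 + (-2428 - 2*(-6)*27)) = 801/(-2338 + (-2428 - 1*(-324))) = 801/(-2338 + (-2428 + 324)) = 801/(-2338 - 2104) = 801/(-4442) = 801*(-1/4442) = -801/4442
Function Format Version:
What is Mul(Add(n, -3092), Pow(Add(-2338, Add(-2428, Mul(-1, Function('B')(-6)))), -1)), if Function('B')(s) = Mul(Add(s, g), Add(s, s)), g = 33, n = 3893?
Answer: Rational(-801, 4442) ≈ -0.18032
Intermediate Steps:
Function('B')(s) = Mul(2, s, Add(33, s)) (Function('B')(s) = Mul(Add(s, 33), Add(s, s)) = Mul(Add(33, s), Mul(2, s)) = Mul(2, s, Add(33, s)))
Mul(Add(n, -3092), Pow(Add(-2338, Add(-2428, Mul(-1, Function('B')(-6)))), -1)) = Mul(Add(3893, -3092), Pow(Add(-2338, Add(-2428, Mul(-1, Mul(2, -6, Add(33, -6))))), -1)) = Mul(801, Pow(Add(-2338, Add(-2428, Mul(-1, Mul(2, -6, 27)))), -1)) = Mul(801, Pow(Add(-2338, Add(-2428, Mul(-1, -324))), -1)) = Mul(801, Pow(Add(-2338, Add(-2428, 324)), -1)) = Mul(801, Pow(Add(-2338, -2104), -1)) = Mul(801, Pow(-4442, -1)) = Mul(801, Rational(-1, 4442)) = Rational(-801, 4442)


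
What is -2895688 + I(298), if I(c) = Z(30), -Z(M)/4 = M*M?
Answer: -2899288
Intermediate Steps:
Z(M) = -4*M**2 (Z(M) = -4*M*M = -4*M**2)
I(c) = -3600 (I(c) = -4*30**2 = -4*900 = -3600)
-2895688 + I(298) = -2895688 - 3600 = -2899288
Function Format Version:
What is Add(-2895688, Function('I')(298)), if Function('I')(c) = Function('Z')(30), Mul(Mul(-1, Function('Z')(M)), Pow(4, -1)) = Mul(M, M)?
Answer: -2899288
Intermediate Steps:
Function('Z')(M) = Mul(-4, Pow(M, 2)) (Function('Z')(M) = Mul(-4, Mul(M, M)) = Mul(-4, Pow(M, 2)))
Function('I')(c) = -3600 (Function('I')(c) = Mul(-4, Pow(30, 2)) = Mul(-4, 900) = -3600)
Add(-2895688, Function('I')(298)) = Add(-2895688, -3600) = -2899288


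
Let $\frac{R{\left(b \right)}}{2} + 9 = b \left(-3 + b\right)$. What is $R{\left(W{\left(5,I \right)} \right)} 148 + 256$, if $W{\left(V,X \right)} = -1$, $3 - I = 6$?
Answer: $-1224$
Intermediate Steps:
$I = -3$ ($I = 3 - 6 = -3$)
$R{\left(b \right)} = -18 + 2 b \left(-3 + b\right)$
$R{\left(W{\left(5,I \right)} \right)} 148 + 256 = \left(-18 - -6 + 2 \left(-1\right)^{2}\right) 148 + 256 = \left(-18 + 6 + 2 \cdot 1\right) 148 + 256 = \left(-18 + 6 + 2\right) 148 + 256 = \left(-10\right) 148 + 256 = -1480 + 256 = -1224$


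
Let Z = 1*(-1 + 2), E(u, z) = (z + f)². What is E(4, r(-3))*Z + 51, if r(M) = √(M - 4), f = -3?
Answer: 53 - 6*I*√7 ≈ 53.0 - 15.875*I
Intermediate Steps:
r(M) = √(-4 + M)
E(u, z) = (-3 + z)² (E(u, z) = (z - 3)² = (-3 + z)²)
Z = 1 (Z = 1*1 = 1)
E(4, r(-3))*Z + 51 = (-3 + √(-4 - 3))²*1 + 51 = (-3 + √(-7))²*1 + 51 = (-3 + I*√7)²*1 + 51 = (-3 + I*√7)² + 51 = 51 + (-3 + I*√7)²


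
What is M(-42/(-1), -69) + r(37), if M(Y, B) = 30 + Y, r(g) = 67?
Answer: 139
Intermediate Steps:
M(-42/(-1), -69) + r(37) = (30 - 42/(-1)) + 67 = (30 - 42*(-1)) + 67 = (30 + 42) + 67 = 72 + 67 = 139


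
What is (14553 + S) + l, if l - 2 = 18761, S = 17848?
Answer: 51164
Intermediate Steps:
l = 18763 (l = 2 + 18761 = 18763)
(14553 + S) + l = (14553 + 17848) + 18763 = 32401 + 18763 = 51164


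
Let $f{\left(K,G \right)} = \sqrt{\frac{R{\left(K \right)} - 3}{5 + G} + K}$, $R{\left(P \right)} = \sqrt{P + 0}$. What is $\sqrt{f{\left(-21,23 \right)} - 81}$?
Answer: $\frac{\sqrt{-15876 + 14 \sqrt{7} \sqrt{-591 + i \sqrt{21}}}}{14} \approx 0.25516 + 9.0026 i$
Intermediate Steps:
$R{\left(P \right)} = \sqrt{P}$
$f{\left(K,G \right)} = \sqrt{K + \frac{-3 + \sqrt{K}}{5 + G}}$ ($f{\left(K,G \right)} = \sqrt{\frac{\sqrt{K} - 3}{5 + G} + K} = \sqrt{\frac{-3 + \sqrt{K}}{5 + G} + K} = \sqrt{K + \frac{-3 + \sqrt{K}}{5 + G}}$)
$\sqrt{f{\left(-21,23 \right)} - 81} = \sqrt{\sqrt{\frac{-3 + \sqrt{-21} - 21 \left(5 + 23\right)}{5 + 23}} - 81} = \sqrt{\sqrt{\frac{-3 + i \sqrt{21} - 588}{28}} - 81} = \sqrt{\sqrt{\frac{-591 + i \sqrt{21}}{28}} - 81} = \sqrt{\sqrt{- \frac{591}{28} + \frac{i \sqrt{21}}{28}} - 81} = \sqrt{-81 + \sqrt{- \frac{591}{28} + \frac{i \sqrt{21}}{28}}}$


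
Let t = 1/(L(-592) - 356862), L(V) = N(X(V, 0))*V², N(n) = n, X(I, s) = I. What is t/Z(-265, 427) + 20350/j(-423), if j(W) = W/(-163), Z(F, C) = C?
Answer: 294368523530042077/37538742392550 ≈ 7841.7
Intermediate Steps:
j(W) = -W/163 (j(W) = W*(-1/163) = -W/163)
L(V) = V³ (L(V) = V*V² = V³)
t = -1/207831550 (t = 1/((-592)³ - 356862) = 1/(-207474688 - 356862) = 1/(-207831550) = -1/207831550 ≈ -4.8116e-9)
t/Z(-265, 427) + 20350/j(-423) = -1/207831550/427 + 20350/((-1/163*(-423))) = -1/207831550*1/427 + 20350/(423/163) = -1/88744071850 + 20350*(163/423) = -1/88744071850 + 3317050/423 = 294368523530042077/37538742392550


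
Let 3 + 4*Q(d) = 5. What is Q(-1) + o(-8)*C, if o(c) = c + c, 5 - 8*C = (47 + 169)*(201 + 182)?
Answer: 330893/2 ≈ 1.6545e+5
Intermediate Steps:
C = -82723/8 (C = 5/8 - (47 + 169)*(201 + 182)/8 = 5/8 - 27*383 = 5/8 - ⅛*82728 = 5/8 - 10341 = -82723/8 ≈ -10340.)
o(c) = 2*c
Q(d) = ½ (Q(d) = -¾ + (¼)*5 = -¾ + 5/4 = ½)
Q(-1) + o(-8)*C = ½ + (2*(-8))*(-82723/8) = ½ - 16*(-82723/8) = ½ + 165446 = 330893/2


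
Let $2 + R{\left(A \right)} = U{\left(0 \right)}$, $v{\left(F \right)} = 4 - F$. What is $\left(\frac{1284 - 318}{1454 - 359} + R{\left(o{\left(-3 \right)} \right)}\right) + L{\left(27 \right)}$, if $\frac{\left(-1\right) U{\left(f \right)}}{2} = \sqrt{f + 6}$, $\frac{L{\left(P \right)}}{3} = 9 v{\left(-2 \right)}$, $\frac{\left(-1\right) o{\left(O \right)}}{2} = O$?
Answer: $\frac{58722}{365} - 2 \sqrt{6} \approx 155.98$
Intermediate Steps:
$o{\left(O \right)} = - 2 O$
$L{\left(P \right)} = 162$ ($L{\left(P \right)} = 3 \cdot 9 \left(4 - -2\right) = 3 \cdot 9 \left(4 + 2\right) = 3 \cdot 9 \cdot 6 = 3 \cdot 54 = 162$)
$U{\left(f \right)} = - 2 \sqrt{6 + f}$ ($U{\left(f \right)} = - 2 \sqrt{f + 6} = - 2 \sqrt{6 + f}$)
$R{\left(A \right)} = -2 - 2 \sqrt{6}$ ($R{\left(A \right)} = -2 - 2 \sqrt{6 + 0} = -2 - 2 \sqrt{6}$)
$\left(\frac{1284 - 318}{1454 - 359} + R{\left(o{\left(-3 \right)} \right)}\right) + L{\left(27 \right)} = \left(\frac{1284 - 318}{1454 - 359} - \left(2 + 2 \sqrt{6}\right)\right) + 162 = \left(\frac{966}{1095} - \left(2 + 2 \sqrt{6}\right)\right) + 162 = \left(966 \cdot \frac{1}{1095} - \left(2 + 2 \sqrt{6}\right)\right) + 162 = \left(\frac{322}{365} - \left(2 + 2 \sqrt{6}\right)\right) + 162 = \left(- \frac{408}{365} - 2 \sqrt{6}\right) + 162 = \frac{58722}{365} - 2 \sqrt{6}$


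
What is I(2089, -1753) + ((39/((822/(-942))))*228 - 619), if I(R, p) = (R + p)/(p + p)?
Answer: -2595947807/240161 ≈ -10809.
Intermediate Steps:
I(R, p) = (R + p)/(2*p) (I(R, p) = (R + p)/((2*p)) = (R + p)*(1/(2*p)) = (R + p)/(2*p))
I(2089, -1753) + ((39/((822/(-942))))*228 - 619) = (1/2)*(2089 - 1753)/(-1753) + ((39/((822/(-942))))*228 - 619) = (1/2)*(-1/1753)*336 + ((39/((822*(-1/942))))*228 - 619) = -168/1753 + ((39/(-137/157))*228 - 619) = -168/1753 + ((39*(-157/137))*228 - 619) = -168/1753 + (-6123/137*228 - 619) = -168/1753 + (-1396044/137 - 619) = -168/1753 - 1480847/137 = -2595947807/240161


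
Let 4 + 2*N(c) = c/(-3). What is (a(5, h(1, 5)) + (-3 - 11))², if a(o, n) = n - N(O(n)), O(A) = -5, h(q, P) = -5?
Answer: 11449/36 ≈ 318.03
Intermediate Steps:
N(c) = -2 - c/6 (N(c) = -2 + (c/(-3))/2 = -2 + (c*(-⅓))/2 = -2 + (-c/3)/2 = -2 - c/6)
a(o, n) = 7/6 + n (a(o, n) = n - (-2 - ⅙*(-5)) = n - (-2 + ⅚) = n - 1*(-7/6) = n + 7/6 = 7/6 + n)
(a(5, h(1, 5)) + (-3 - 11))² = ((7/6 - 5) + (-3 - 11))² = (-23/6 - 14)² = (-107/6)² = 11449/36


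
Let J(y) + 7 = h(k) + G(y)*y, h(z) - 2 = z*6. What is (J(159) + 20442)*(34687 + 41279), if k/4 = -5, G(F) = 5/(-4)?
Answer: 3056605959/2 ≈ 1.5283e+9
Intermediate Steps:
G(F) = -5/4 (G(F) = 5*(-1/4) = -5/4)
k = -20 (k = 4*(-5) = -20)
h(z) = 2 + 6*z (h(z) = 2 + z*6 = 2 + 6*z)
J(y) = -125 - 5*y/4 (J(y) = -7 + ((2 + 6*(-20)) - 5*y/4) = -7 + ((2 - 120) - 5*y/4) = -7 + (-118 - 5*y/4) = -125 - 5*y/4)
(J(159) + 20442)*(34687 + 41279) = ((-125 - 5/4*159) + 20442)*(34687 + 41279) = ((-125 - 795/4) + 20442)*75966 = (-1295/4 + 20442)*75966 = (80473/4)*75966 = 3056605959/2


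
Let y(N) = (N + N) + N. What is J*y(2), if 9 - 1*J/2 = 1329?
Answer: -15840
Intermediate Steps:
J = -2640 (J = 18 - 2*1329 = 18 - 2658 = -2640)
y(N) = 3*N (y(N) = 2*N + N = 3*N)
J*y(2) = -7920*2 = -2640*6 = -15840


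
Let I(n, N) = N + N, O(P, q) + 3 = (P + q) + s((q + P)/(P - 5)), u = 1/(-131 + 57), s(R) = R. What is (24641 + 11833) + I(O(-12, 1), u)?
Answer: 1349537/37 ≈ 36474.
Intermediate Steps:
u = -1/74 (u = 1/(-74) = -1/74 ≈ -0.013514)
O(P, q) = -3 + P + q + (P + q)/(-5 + P) (O(P, q) = -3 + ((P + q) + (q + P)/(P - 5)) = -3 + ((P + q) + (P + q)/(-5 + P)) = -3 + (P + q + (P + q)/(-5 + P)) = -3 + P + q + (P + q)/(-5 + P))
I(n, N) = 2*N
(24641 + 11833) + I(O(-12, 1), u) = (24641 + 11833) + 2*(-1/74) = 36474 - 1/37 = 1349537/37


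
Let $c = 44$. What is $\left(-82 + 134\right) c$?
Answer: $2288$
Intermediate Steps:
$\left(-82 + 134\right) c = \left(-82 + 134\right) 44 = 52 \cdot 44 = 2288$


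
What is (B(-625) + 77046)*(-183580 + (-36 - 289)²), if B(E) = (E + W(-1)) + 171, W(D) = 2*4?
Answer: -5971353000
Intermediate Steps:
W(D) = 8
B(E) = 179 + E (B(E) = (E + 8) + 171 = (8 + E) + 171 = 179 + E)
(B(-625) + 77046)*(-183580 + (-36 - 289)²) = ((179 - 625) + 77046)*(-183580 + (-36 - 289)²) = (-446 + 77046)*(-183580 + (-325)²) = 76600*(-183580 + 105625) = 76600*(-77955) = -5971353000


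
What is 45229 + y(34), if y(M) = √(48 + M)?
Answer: 45229 + √82 ≈ 45238.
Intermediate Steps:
45229 + y(34) = 45229 + √(48 + 34) = 45229 + √82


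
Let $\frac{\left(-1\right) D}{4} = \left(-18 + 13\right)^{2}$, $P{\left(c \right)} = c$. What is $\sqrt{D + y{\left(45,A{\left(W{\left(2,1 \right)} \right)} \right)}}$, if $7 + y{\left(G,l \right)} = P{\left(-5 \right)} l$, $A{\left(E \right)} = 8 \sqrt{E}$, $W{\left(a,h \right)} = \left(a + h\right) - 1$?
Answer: $\sqrt{-107 - 40 \sqrt{2}} \approx 12.789 i$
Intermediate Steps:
$W{\left(a,h \right)} = -1 + a + h$
$D = -100$ ($D = - 4 \left(-18 + 13\right)^{2} = - 4 \left(-5\right)^{2} = \left(-4\right) 25 = -100$)
$y{\left(G,l \right)} = -7 - 5 l$
$\sqrt{D + y{\left(45,A{\left(W{\left(2,1 \right)} \right)} \right)}} = \sqrt{-100 - \left(7 + 5 \cdot 8 \sqrt{-1 + 2 + 1}\right)} = \sqrt{-100 - \left(7 + 5 \cdot 8 \sqrt{2}\right)} = \sqrt{-100 - \left(7 + 40 \sqrt{2}\right)} = \sqrt{-107 - 40 \sqrt{2}}$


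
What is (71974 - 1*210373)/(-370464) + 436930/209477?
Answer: 63619414281/25867895776 ≈ 2.4594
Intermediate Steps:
(71974 - 1*210373)/(-370464) + 436930/209477 = (71974 - 210373)*(-1/370464) + 436930*(1/209477) = -138399*(-1/370464) + 436930/209477 = 46133/123488 + 436930/209477 = 63619414281/25867895776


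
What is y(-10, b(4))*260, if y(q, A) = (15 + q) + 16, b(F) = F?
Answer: 5460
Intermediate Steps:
y(q, A) = 31 + q
y(-10, b(4))*260 = (31 - 10)*260 = 21*260 = 5460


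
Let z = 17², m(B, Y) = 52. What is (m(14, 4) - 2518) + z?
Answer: -2177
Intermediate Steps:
z = 289
(m(14, 4) - 2518) + z = (52 - 2518) + 289 = -2466 + 289 = -2177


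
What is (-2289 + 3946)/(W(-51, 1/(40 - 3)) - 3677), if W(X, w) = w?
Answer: -61309/136048 ≈ -0.45064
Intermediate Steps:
(-2289 + 3946)/(W(-51, 1/(40 - 3)) - 3677) = (-2289 + 3946)/(1/(40 - 3) - 3677) = 1657/(1/37 - 3677) = 1657/(-136048/37) = 1657*(-37/136048) = -61309/136048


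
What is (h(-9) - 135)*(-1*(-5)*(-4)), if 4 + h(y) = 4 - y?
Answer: 2520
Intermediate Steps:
h(y) = -y (h(y) = -4 + (4 - y) = -y)
(h(-9) - 135)*(-1*(-5)*(-4)) = (-1*(-9) - 135)*(-1*(-5)*(-4)) = (9 - 135)*(5*(-4)) = -126*(-20) = 2520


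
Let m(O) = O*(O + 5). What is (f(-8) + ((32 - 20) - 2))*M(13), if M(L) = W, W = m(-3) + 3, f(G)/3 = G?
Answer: 42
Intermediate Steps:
m(O) = O*(5 + O)
f(G) = 3*G
W = -3 (W = -3*(5 - 3) + 3 = -3*2 + 3 = -6 + 3 = -3)
M(L) = -3
(f(-8) + ((32 - 20) - 2))*M(13) = (3*(-8) + ((32 - 20) - 2))*(-3) = (-24 + (12 - 2))*(-3) = (-24 + 10)*(-3) = -14*(-3) = 42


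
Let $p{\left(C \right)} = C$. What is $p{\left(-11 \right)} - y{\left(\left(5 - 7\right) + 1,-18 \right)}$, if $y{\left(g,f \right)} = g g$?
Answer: $-12$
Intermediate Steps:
$y{\left(g,f \right)} = g^{2}$
$p{\left(-11 \right)} - y{\left(\left(5 - 7\right) + 1,-18 \right)} = -11 - \left(\left(5 - 7\right) + 1\right)^{2} = -11 - \left(-2 + 1\right)^{2} = -11 - \left(-1\right)^{2} = -11 - 1 = -12$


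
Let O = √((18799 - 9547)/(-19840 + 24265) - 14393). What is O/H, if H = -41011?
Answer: -I*√1252368869/12098245 ≈ -0.0029251*I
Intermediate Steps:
O = I*√1252368869/295 (O = √(9252/4425 - 14393) = √(9252*(1/4425) - 14393) = √(3084/1475 - 14393) = √(-21226591/1475) = I*√1252368869/295 ≈ 119.96*I)
O/H = (I*√1252368869/295)/(-41011) = (I*√1252368869/295)*(-1/41011) = -I*√1252368869/12098245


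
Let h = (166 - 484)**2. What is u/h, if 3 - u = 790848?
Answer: -263615/33708 ≈ -7.8205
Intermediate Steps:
u = -790845 (u = 3 - 1*790848 = 3 - 790848 = -790845)
h = 101124 (h = (-318)**2 = 101124)
u/h = -790845/101124 = -790845*1/101124 = -263615/33708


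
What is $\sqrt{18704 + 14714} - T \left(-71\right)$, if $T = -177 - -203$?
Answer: $1846 + 7 \sqrt{682} \approx 2028.8$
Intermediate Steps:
$T = 26$ ($T = -177 + 203 = 26$)
$\sqrt{18704 + 14714} - T \left(-71\right) = \sqrt{18704 + 14714} - 26 \left(-71\right) = \sqrt{33418} - -1846 = 7 \sqrt{682} + 1846 = 1846 + 7 \sqrt{682}$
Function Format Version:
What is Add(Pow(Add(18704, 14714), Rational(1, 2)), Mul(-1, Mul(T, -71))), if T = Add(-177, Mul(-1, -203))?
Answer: Add(1846, Mul(7, Pow(682, Rational(1, 2)))) ≈ 2028.8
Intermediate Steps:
T = 26 (T = Add(-177, 203) = 26)
Add(Pow(Add(18704, 14714), Rational(1, 2)), Mul(-1, Mul(T, -71))) = Add(Pow(Add(18704, 14714), Rational(1, 2)), Mul(-1, Mul(26, -71))) = Add(Pow(33418, Rational(1, 2)), Mul(-1, -1846)) = Add(Mul(7, Pow(682, Rational(1, 2))), 1846) = Add(1846, Mul(7, Pow(682, Rational(1, 2))))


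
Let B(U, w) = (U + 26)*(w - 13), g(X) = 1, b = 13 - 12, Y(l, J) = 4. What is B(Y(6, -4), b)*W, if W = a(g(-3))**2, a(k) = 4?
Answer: -5760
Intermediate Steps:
b = 1
B(U, w) = (-13 + w)*(26 + U) (B(U, w) = (26 + U)*(-13 + w) = (-13 + w)*(26 + U))
W = 16 (W = 4**2 = 16)
B(Y(6, -4), b)*W = (-338 - 13*4 + 26*1 + 4*1)*16 = (-338 - 52 + 26 + 4)*16 = -360*16 = -5760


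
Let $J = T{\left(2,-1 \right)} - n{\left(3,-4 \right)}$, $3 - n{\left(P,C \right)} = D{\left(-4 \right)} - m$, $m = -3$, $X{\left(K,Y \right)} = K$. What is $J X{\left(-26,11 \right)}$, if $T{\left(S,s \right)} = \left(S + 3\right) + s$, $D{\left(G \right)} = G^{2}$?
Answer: $-520$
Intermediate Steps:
$T{\left(S,s \right)} = 3 + S + s$ ($T{\left(S,s \right)} = \left(3 + S\right) + s = 3 + S + s$)
$n{\left(P,C \right)} = -16$ ($n{\left(P,C \right)} = 3 - \left(\left(-4\right)^{2} - -3\right) = 3 - \left(16 + 3\right) = 3 - 19 = -16$)
$J = 20$ ($J = \left(3 + 2 - 1\right) - -16 = 4 + 16 = 20$)
$J X{\left(-26,11 \right)} = 20 \left(-26\right) = -520$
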